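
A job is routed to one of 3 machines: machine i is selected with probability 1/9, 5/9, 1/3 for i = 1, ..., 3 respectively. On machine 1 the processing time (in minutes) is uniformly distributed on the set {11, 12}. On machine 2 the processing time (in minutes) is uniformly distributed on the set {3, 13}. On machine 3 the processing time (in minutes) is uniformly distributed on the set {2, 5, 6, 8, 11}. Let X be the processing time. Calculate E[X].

E[X | machine 1] = (11+12)/2 = 23/2.
E[X | machine 2] = (3+13)/2 = 8.
E[X | machine 3] = (2+5+6+8+11)/5 = 32/5.
By the law of total expectation,
E[X] = (1/9)·(23/2) + (5/9)·(8) + (1/3)·(32/5) = 707/90.

707/90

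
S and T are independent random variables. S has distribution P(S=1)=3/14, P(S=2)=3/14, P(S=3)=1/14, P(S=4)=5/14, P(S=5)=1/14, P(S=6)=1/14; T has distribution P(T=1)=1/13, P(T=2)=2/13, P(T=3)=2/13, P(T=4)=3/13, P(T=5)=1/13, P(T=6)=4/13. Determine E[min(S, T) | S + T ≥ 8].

P(S + T ≥ 8) = 79/182.
Summing min(S,T)·P(x,y) over outcomes with S + T ≥ 8 gives 293/182.
E[min(S, T) | S + T ≥ 8] = (293/182) / (79/182) = 293/79.

293/79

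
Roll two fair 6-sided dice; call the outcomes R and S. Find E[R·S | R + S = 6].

7

Outcomes with R + S = 6: (1,5), (2,4), (3,3), (4,2), (5,1), each with probability 1/36.
E[R·S | R + S = 6] = (5 + 8 + 9 + 8 + 5) / 5 = 7.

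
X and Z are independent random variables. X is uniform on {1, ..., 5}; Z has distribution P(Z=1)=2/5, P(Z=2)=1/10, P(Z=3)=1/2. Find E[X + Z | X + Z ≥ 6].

142/21

P(X + Z ≥ 6) = 21/50.
Summing (X+Z)·P(x,y) over outcomes with X + Z ≥ 6 gives 71/25.
E[X + Z | X + Z ≥ 6] = (71/25) / (21/50) = 142/21.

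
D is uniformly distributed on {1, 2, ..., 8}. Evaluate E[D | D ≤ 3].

Given D ≤ 3, D is equally likely to be any of {1, 2, 3}.
E[D | D ≤ 3] = (1 + 2 + 3) / 3 = 2.

2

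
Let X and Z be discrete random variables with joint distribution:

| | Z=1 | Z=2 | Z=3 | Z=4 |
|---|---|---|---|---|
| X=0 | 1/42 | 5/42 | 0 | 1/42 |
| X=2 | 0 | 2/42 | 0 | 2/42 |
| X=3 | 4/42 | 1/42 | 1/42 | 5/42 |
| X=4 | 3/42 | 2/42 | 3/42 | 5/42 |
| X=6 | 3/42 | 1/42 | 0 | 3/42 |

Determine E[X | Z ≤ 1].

P(Z ≤ 1) = 11/42.
Summing X·P(X=x,Z=y) over the conditioning event gives 1.
E[X | Z ≤ 1] = (1) / (11/42) = 42/11.

42/11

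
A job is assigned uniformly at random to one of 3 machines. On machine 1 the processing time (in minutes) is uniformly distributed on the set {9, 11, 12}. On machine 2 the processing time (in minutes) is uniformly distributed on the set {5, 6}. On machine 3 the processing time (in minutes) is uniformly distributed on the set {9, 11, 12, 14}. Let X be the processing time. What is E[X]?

83/9

E[X | machine 1] = (9+11+12)/3 = 32/3.
E[X | machine 2] = (5+6)/2 = 11/2.
E[X | machine 3] = (9+11+12+14)/4 = 23/2.
E[X] = (1/3)·(32/3) + (1/3)·(11/2) + (1/3)·(23/2) = 83/9.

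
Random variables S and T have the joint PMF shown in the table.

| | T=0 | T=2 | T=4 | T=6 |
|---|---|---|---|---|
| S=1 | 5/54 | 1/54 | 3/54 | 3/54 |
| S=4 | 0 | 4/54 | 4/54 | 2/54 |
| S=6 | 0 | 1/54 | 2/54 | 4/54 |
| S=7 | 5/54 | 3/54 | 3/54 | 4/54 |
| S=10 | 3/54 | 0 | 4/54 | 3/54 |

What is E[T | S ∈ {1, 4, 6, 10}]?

P(S ∈ {1, 4, 6, 10}) = 13/18.
Summing T·P(S=x,T=y) over the conditioning event gives 68/27.
E[T | S ∈ {1, 4, 6, 10}] = (68/27) / (13/18) = 136/39.

136/39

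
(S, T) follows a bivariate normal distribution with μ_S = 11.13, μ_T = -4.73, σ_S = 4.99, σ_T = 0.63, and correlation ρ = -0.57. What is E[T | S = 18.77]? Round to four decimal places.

The regression of T on S has slope ρ·σ_T/σ_S and passes through (μ_S, μ_T).
E[T | S=18.77] = -4.73 + (-0.57)·(0.63/4.99)·(18.77 − (11.13)) = -4.73 + (-0.071964)·(7.64) = -5.2798.

-5.2798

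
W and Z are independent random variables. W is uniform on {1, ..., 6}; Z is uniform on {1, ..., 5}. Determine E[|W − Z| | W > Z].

7/3

P(W > Z) = 1/2.
Summing |W−Z|·P(x,y) over outcomes with W > Z gives 7/6.
E[|W − Z| | W > Z] = (7/6) / (1/2) = 7/3.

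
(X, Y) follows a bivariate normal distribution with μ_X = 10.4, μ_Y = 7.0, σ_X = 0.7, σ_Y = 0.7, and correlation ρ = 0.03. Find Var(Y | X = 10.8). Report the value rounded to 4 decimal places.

Var(Y | X=x) = (1 − ρ²)·σ_Y².
Var(Y | X=10.8) = (0.7)²·(1 − (0.03)²) = 0.49·0.9991 = 0.4896.

0.4896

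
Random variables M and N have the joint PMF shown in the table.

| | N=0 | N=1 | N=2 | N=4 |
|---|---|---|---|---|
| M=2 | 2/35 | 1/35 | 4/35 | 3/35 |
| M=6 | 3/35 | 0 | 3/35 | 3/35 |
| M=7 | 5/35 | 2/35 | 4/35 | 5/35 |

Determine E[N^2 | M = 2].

P(M = 2) = 2/7.
Σ N^2·P over the event = 0·(2/35) + 1·(1/35) + 4·(4/35) + 16·(3/35) = 13/7.
E[N^2 | M = 2] = (13/7) / (2/7) = 13/2.

13/2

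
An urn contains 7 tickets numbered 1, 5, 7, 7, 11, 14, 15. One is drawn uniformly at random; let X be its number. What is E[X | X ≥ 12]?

P(X ≥ 12) = 2/7.
Σ over the event: 14·1/7 + 15·1/7 = 29/7.
E[X | X ≥ 12] = (29/7) / (2/7) = 29/2.

29/2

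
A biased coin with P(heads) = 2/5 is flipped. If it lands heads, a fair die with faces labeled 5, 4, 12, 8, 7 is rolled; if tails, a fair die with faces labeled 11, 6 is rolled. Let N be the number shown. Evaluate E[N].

399/50

E[N | heads] = (5+4+12+8+7)/5 = 36/5.
E[N | tails] = (11+6)/2 = 17/2.
E[N] = (2/5)·(36/5) + (3/5)·(17/2) = 399/50.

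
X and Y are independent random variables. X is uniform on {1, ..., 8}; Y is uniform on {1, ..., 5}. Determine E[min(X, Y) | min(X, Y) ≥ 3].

P(min(X, Y) ≥ 3) = 9/20.
Summing min(X,Y)·P(x,y) over outcomes with min(X, Y) ≥ 3 gives 17/10.
E[min(X, Y) | min(X, Y) ≥ 3] = (17/10) / (9/20) = 34/9.

34/9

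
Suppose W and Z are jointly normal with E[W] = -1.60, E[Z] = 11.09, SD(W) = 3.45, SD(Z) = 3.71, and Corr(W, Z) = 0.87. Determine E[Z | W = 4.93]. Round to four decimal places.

17.1992

The regression of Z on W has slope ρ·σ_Z/σ_W and passes through (μ_W, μ_Z).
E[Z | W=4.93] = 11.09 + (0.87)·(3.71/3.45)·(4.93 − (-1.60)) = 11.09 + (0.935565)·(6.53) = 17.1992.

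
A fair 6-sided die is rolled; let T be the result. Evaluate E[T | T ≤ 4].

Given T ≤ 4, T is equally likely to be any of {1, 2, 3, 4}.
E[T | T ≤ 4] = (1 + 2 + 3 + 4) / 4 = 5/2.

5/2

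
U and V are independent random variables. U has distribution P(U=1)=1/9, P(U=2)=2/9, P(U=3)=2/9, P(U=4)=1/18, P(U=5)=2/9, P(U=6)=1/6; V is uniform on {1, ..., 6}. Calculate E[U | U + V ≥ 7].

139/32

P(U + V ≥ 7) = 16/27.
Summing U·P(x,y) over outcomes with U + V ≥ 7 gives 139/54.
E[U | U + V ≥ 7] = (139/54) / (16/27) = 139/32.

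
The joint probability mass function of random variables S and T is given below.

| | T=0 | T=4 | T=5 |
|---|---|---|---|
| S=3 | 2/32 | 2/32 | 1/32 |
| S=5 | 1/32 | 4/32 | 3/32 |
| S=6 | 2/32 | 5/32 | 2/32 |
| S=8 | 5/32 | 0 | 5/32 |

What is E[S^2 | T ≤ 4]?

733/21

P(T ≤ 4) = 21/32.
Σ S^2·P over the event = 9·(2/32) + 9·(2/32) + 25·(1/32) + 25·(4/32) + 36·(2/32) + 36·(5/32) + 64·(5/32) = 733/32.
E[S^2 | T ≤ 4] = (733/32) / (21/32) = 733/21.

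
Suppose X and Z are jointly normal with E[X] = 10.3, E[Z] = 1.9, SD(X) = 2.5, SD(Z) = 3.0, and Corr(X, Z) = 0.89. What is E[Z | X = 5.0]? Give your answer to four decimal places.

-3.7604

For a bivariate normal, E[Z | X=x] = μ_Z + ρ·(σ_Z/σ_X)·(x − μ_X).
E[Z | X=5.0] = 1.9 + (0.89)·(3.0/2.5)·(5.0 − (10.3)) = 1.9 + (1.068)·(-5.3) = -3.7604.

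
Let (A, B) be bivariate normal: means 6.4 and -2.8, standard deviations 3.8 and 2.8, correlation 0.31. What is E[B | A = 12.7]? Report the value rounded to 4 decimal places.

E[B | A=x] = μ_B + ρ(σ_B/σ_A)(x − μ_A) for jointly normal variables.
E[B | A=12.7] = -2.8 + (0.31)·(2.8/3.8)·(12.7 − (6.4)) = -2.8 + (0.228421)·(6.3) = -1.3609.

-1.3609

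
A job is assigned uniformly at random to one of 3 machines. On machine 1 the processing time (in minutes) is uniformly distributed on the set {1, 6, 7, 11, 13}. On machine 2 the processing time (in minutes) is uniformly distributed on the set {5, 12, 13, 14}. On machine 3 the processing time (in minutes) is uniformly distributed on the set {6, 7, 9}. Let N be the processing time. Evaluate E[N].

389/45

E[N | machine 1] = (1+6+7+11+13)/5 = 38/5.
E[N | machine 2] = (5+12+13+14)/4 = 11.
E[N | machine 3] = (6+7+9)/3 = 22/3.
E[N] = (1/3)·(38/5) + (1/3)·(11) + (1/3)·(22/3) = 389/45.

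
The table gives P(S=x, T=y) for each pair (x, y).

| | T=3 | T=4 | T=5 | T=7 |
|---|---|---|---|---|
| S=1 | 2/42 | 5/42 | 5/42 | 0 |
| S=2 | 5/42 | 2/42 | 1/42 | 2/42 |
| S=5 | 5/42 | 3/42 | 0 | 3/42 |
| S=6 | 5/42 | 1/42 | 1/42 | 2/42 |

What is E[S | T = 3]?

P(T = 3) = 17/42.
Σ S·P over the event = 1·(2/42) + 2·(5/42) + 5·(5/42) + 6·(5/42) = 67/42.
E[S | T = 3] = (67/42) / (17/42) = 67/17.

67/17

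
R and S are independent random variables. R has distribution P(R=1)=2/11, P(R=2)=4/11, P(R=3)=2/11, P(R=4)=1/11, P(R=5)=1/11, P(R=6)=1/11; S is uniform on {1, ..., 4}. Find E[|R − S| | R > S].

P(R > S) = 19/44.
Summing |R−S|·P(x,y) over outcomes with R > S gives 10/11.
E[|R − S| | R > S] = (10/11) / (19/44) = 40/19.

40/19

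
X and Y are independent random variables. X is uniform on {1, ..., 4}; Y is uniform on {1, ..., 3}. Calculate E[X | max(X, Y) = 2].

Outcomes with max(X, Y) = 2: (1,2), (2,1), (2,2), each with probability 1/12.
E[X | max(X, Y) = 2] = (1 + 2 + 2) / 3 = 5/3.

5/3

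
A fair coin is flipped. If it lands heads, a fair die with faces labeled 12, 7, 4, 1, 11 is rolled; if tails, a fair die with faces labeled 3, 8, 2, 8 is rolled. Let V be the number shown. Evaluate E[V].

E[V | heads] = (12+7+4+1+11)/5 = 7.
E[V | tails] = (3+8+2+8)/4 = 21/4.
E[V] = (1/2)·(7) + (1/2)·(21/4) = 49/8.

49/8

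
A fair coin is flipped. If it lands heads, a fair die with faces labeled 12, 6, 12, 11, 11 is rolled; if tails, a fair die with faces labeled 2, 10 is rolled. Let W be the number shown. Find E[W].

E[W | heads] = (12+6+12+11+11)/5 = 52/5.
E[W | tails] = (2+10)/2 = 6.
E[W] = (1/2)·(52/5) + (1/2)·(6) = 41/5.

41/5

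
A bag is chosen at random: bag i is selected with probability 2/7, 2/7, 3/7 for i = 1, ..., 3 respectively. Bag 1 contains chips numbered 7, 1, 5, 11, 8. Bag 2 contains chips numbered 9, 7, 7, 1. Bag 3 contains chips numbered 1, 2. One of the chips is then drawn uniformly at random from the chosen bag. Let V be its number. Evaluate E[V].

293/70

E[V | bag 1] = (7+1+5+11+8)/5 = 32/5.
E[V | bag 2] = (9+7+7+1)/4 = 6.
E[V | bag 3] = (1+2)/2 = 3/2.
E[V] = (2/7)·(32/5) + (2/7)·(6) + (3/7)·(3/2) = 293/70.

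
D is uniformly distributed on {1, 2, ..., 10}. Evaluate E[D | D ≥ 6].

Given D ≥ 6, D is equally likely to be any of {6, 7, 8, 9, 10}.
E[D | D ≥ 6] = (6 + 7 + 8 + 9 + 10) / 5 = 8.

8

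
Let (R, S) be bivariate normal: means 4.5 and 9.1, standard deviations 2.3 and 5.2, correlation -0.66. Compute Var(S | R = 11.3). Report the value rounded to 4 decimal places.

The conditional variance in a bivariate normal is σ_S²(1 − ρ²), independent of x.
Var(S | R=11.3) = (5.2)²·(1 − (-0.66)²) = 27.04·0.5644 = 15.2614.

15.2614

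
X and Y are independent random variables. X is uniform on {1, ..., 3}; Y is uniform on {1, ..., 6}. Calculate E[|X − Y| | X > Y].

P(X > Y) = 1/6.
Summing |X−Y|·P(x,y) over outcomes with X > Y gives 2/9.
E[|X − Y| | X > Y] = (2/9) / (1/6) = 4/3.

4/3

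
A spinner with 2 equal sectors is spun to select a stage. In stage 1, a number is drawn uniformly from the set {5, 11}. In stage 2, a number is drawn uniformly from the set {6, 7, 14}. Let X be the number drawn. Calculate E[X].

E[X | stage 1] = (5+11)/2 = 8.
E[X | stage 2] = (6+7+14)/3 = 9.
By the law of total expectation,
E[X] = (1/2)·(8) + (1/2)·(9) = 17/2.

17/2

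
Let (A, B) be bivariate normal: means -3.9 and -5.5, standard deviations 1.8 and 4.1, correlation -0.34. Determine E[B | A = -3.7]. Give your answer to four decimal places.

For a bivariate normal, E[B | A=x] = μ_B + ρ·(σ_B/σ_A)·(x − μ_A).
E[B | A=-3.7] = -5.5 + (-0.34)·(4.1/1.8)·(-3.7 − (-3.9)) = -5.5 + (-0.77444)·(0.2) = -5.6549.

-5.6549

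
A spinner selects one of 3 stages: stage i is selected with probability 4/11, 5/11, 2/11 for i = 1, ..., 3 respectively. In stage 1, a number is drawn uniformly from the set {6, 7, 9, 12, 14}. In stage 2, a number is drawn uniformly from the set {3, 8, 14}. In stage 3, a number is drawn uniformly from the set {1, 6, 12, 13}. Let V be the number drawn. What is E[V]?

E[V | stage 1] = (6+7+9+12+14)/5 = 48/5.
E[V | stage 2] = (3+8+14)/3 = 25/3.
E[V | stage 3] = (1+6+12+13)/4 = 8.
E[V] = (4/11)·(48/5) + (5/11)·(25/3) + (2/11)·(8) = 131/15.

131/15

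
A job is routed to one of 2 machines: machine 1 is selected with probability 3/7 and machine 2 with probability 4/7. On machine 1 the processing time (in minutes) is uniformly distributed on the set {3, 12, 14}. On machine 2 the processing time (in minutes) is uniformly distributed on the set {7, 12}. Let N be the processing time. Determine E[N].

67/7

E[N | machine 1] = (3+12+14)/3 = 29/3.
E[N | machine 2] = (7+12)/2 = 19/2.
By the law of total expectation,
E[N] = (3/7)·(29/3) + (4/7)·(19/2) = 67/7.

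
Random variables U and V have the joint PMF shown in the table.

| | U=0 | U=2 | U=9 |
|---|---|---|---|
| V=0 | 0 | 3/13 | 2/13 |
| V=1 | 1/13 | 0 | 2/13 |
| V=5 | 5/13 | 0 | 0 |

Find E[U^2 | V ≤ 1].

42

P(V ≤ 1) = 8/13.
Σ U^2·P over the event = 0·(1/13) + 4·(3/13) + 81·(2/13) + 81·(2/13) = 336/13.
E[U^2 | V ≤ 1] = (336/13) / (8/13) = 42.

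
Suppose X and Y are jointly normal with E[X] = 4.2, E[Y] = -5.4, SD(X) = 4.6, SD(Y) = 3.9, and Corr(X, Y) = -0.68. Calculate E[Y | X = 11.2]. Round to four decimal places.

-9.4357

The regression of Y on X has slope ρ·σ_Y/σ_X and passes through (μ_X, μ_Y).
E[Y | X=11.2] = -5.4 + (-0.68)·(3.9/4.6)·(11.2 − (4.2)) = -5.4 + (-0.576522)·(7) = -9.4357.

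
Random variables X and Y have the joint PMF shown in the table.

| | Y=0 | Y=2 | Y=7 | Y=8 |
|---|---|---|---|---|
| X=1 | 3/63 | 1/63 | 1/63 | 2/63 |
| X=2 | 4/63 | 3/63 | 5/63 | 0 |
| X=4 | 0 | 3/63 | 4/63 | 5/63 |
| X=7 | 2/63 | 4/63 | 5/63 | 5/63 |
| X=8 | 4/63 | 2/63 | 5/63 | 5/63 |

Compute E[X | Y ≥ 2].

131/25

P(Y ≥ 2) = 50/63.
Summing X·P(X=x,Y=y) over the conditioning event gives 262/63.
E[X | Y ≥ 2] = (262/63) / (50/63) = 131/25.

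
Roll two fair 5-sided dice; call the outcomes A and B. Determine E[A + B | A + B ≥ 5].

130/19

P(A + B ≥ 5) = 19/25.
Summing (A+B)·P(x,y) over outcomes with A + B ≥ 5 gives 26/5.
E[A + B | A + B ≥ 5] = (26/5) / (19/25) = 130/19.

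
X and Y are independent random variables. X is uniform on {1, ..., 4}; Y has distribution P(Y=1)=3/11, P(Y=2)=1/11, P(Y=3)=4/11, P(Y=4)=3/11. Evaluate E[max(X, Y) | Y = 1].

5/2

P(Y = 1) = 3/11.
Summing max(X,Y)·P(x,y) over outcomes with Y = 1 gives 15/22.
E[max(X, Y) | Y = 1] = (15/22) / (3/11) = 5/2.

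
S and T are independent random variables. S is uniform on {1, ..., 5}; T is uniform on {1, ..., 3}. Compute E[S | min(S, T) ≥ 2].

Outcomes with min(S, T) ≥ 2: (2,2), (2,3), (3,2), (3,3), (4,2), (4,3), (5,2), (5,3), each with probability 1/15.
E[S | min(S, T) ≥ 2] = (2 + 2 + 3 + 3 + 4 + 4 + 5 + 5) / 8 = 7/2.

7/2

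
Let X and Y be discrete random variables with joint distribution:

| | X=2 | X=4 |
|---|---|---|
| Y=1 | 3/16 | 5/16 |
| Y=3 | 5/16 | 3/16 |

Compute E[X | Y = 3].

11/4

P(Y = 3) = 1/2.
Σ X·P over the event = 2·(5/16) + 4·(3/16) = 11/8.
E[X | Y = 3] = (11/8) / (1/2) = 11/4.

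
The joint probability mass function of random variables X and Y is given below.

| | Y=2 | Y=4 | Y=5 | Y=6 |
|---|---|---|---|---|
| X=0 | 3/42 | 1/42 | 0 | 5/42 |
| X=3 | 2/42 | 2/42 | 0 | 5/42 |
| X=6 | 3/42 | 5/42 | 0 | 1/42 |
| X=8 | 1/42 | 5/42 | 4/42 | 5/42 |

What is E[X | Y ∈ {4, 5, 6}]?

P(Y ∈ {4, 5, 6}) = 11/14.
Summing X·P(X=x,Y=y) over the conditioning event gives 169/42.
E[X | Y ∈ {4, 5, 6}] = (169/42) / (11/14) = 169/33.

169/33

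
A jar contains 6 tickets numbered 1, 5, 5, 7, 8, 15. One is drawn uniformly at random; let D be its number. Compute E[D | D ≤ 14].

26/5

P(D ≤ 14) = 5/6.
Σ over the event: 1·1/6 + 5·1/3 + 7·1/6 + 8·1/6 = 13/3.
E[D | D ≤ 14] = (13/3) / (5/6) = 26/5.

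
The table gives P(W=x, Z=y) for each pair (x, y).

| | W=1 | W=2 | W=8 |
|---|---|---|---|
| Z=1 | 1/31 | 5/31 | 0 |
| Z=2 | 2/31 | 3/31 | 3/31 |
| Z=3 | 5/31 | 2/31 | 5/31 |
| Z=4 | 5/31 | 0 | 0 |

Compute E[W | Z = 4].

1

P(Z = 4) = 5/31.
Σ W·P over the event = 1·(5/31) = 5/31.
E[W | Z = 4] = (5/31) / (5/31) = 1.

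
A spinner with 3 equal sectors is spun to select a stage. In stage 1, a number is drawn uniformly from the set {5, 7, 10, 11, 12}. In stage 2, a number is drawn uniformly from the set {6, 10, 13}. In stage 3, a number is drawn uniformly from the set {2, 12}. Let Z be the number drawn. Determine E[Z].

77/9

E[Z | stage 1] = (5+7+10+11+12)/5 = 9.
E[Z | stage 2] = (6+10+13)/3 = 29/3.
E[Z | stage 3] = (2+12)/2 = 7.
E[Z] = (1/3)·(9) + (1/3)·(29/3) + (1/3)·(7) = 77/9.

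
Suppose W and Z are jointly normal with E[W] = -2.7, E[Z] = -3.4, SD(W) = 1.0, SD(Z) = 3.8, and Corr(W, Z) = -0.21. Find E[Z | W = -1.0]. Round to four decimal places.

For a bivariate normal, E[Z | W=x] = μ_Z + ρ·(σ_Z/σ_W)·(x − μ_W).
E[Z | W=-1.0] = -3.4 + (-0.21)·(3.8/1.0)·(-1.0 − (-2.7)) = -3.4 + (-0.798)·(1.7) = -4.7566.

-4.7566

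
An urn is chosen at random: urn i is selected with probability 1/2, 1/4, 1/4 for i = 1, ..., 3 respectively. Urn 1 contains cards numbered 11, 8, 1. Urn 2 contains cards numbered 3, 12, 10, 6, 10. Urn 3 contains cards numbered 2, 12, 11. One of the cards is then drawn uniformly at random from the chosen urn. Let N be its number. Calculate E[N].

E[N | urn 1] = (11+8+1)/3 = 20/3.
E[N | urn 2] = (3+12+10+6+10)/5 = 41/5.
E[N | urn 3] = (2+12+11)/3 = 25/3.
E[N] = (1/2)·(20/3) + (1/4)·(41/5) + (1/4)·(25/3) = 112/15.

112/15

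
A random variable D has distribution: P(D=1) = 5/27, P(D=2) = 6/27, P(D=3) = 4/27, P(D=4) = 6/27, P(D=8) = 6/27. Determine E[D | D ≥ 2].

48/11

P(D ≥ 2) = 22/27.
Σ over the event: 2·2/9 + 3·4/27 + 4·2/9 + 8·2/9 = 32/9.
E[D | D ≥ 2] = (32/9) / (22/27) = 48/11.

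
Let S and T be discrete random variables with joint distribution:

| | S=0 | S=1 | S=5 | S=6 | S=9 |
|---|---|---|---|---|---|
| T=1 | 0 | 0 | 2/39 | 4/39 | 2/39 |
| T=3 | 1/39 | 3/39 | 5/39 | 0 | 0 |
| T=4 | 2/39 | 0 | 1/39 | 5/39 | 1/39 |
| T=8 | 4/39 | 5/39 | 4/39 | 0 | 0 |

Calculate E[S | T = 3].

P(T = 3) = 3/13.
Σ S·P over the event = 0·(1/39) + 1·(3/39) + 5·(5/39) = 28/39.
E[S | T = 3] = (28/39) / (3/13) = 28/9.

28/9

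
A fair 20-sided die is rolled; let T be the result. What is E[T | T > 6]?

27/2

P(T > 6) = 7/10.
E[T | T > 6] = (189/20) / (7/10) = 27/2.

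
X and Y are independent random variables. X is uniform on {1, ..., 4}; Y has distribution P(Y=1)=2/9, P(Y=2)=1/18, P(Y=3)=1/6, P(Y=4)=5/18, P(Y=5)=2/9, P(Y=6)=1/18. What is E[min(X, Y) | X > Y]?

P(X > Y) = 17/72.
Summing min(X,Y)·P(x,y) over outcomes with X > Y gives 25/72.
E[min(X, Y) | X > Y] = (25/72) / (17/72) = 25/17.

25/17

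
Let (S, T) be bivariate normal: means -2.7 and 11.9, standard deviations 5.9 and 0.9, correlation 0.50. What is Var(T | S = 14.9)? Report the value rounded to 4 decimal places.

0.6075

The conditional variance in a bivariate normal is σ_T²(1 − ρ²), independent of x.
Var(T | S=14.9) = (0.9)²·(1 − (0.50)²) = 0.81·0.75 = 0.6075.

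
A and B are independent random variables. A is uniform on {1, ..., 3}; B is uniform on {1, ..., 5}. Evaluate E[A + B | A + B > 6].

22/3

Outcomes with A + B > 6: (2,5), (3,4), (3,5), each with probability 1/15.
E[A + B | A + B > 6] = (7 + 7 + 8) / 3 = 22/3.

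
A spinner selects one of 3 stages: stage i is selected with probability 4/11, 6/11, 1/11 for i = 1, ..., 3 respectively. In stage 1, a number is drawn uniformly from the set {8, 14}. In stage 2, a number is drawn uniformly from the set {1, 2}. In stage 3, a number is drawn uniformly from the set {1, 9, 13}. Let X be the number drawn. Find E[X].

182/33

E[X | stage 1] = (8+14)/2 = 11.
E[X | stage 2] = (1+2)/2 = 3/2.
E[X | stage 3] = (1+9+13)/3 = 23/3.
By the law of total expectation,
E[X] = (4/11)·(11) + (6/11)·(3/2) + (1/11)·(23/3) = 182/33.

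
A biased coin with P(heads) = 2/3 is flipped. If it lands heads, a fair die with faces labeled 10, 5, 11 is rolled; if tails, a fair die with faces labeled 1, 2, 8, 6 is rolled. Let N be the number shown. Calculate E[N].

259/36

E[N | heads] = (10+5+11)/3 = 26/3.
E[N | tails] = (1+2+8+6)/4 = 17/4.
By the law of total expectation,
E[N] = (2/3)·(26/3) + (1/3)·(17/4) = 259/36.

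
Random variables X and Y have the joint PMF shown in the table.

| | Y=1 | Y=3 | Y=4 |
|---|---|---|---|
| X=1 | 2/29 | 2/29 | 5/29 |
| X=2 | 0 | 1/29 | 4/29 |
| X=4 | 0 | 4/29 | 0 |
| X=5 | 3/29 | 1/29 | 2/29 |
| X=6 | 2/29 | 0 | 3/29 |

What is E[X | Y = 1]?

P(Y = 1) = 7/29.
Σ X·P over the event = 1·(2/29) + 5·(3/29) + 6·(2/29) = 1.
E[X | Y = 1] = (1) / (7/29) = 29/7.

29/7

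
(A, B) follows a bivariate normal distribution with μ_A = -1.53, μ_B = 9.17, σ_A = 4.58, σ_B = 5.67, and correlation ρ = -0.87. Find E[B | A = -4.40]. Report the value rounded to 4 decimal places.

12.2611

The regression of B on A has slope ρ·σ_B/σ_A and passes through (μ_A, μ_B).
E[B | A=-4.40] = 9.17 + (-0.87)·(5.67/4.58)·(-4.40 − (-1.53)) = 9.17 + (-1.07705)·(-2.87) = 12.2611.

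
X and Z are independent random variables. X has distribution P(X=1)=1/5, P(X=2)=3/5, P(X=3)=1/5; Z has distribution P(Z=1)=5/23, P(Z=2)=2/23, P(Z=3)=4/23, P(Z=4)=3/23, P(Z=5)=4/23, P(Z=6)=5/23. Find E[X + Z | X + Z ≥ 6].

439/61

P(X + Z ≥ 6) = 61/115.
Summing (X+Z)·P(x,y) over outcomes with X + Z ≥ 6 gives 439/115.
E[X + Z | X + Z ≥ 6] = (439/115) / (61/115) = 439/61.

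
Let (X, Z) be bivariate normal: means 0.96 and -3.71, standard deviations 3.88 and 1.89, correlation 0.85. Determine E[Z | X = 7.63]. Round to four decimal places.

E[Z | X=x] = μ_Z + ρ(σ_Z/σ_X)(x − μ_X) for jointly normal variables.
E[Z | X=7.63] = -3.71 + (0.85)·(1.89/3.88)·(7.63 − (0.96)) = -3.71 + (0.41405)·(6.67) = -0.9483.

-0.9483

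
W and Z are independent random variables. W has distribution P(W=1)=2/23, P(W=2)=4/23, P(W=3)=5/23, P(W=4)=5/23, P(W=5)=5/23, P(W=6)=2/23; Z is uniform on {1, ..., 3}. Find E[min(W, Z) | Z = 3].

61/23

P(Z = 3) = 1/3.
Summing min(W,Z)·P(x,y) over outcomes with Z = 3 gives 61/69.
E[min(W, Z) | Z = 3] = (61/69) / (1/3) = 61/23.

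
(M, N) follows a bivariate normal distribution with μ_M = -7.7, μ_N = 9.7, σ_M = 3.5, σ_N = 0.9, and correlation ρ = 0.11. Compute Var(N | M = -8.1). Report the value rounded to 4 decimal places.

Var(N | M=x) = (1 − ρ²)·σ_N².
Var(N | M=-8.1) = (0.9)²·(1 − (0.11)²) = 0.81·0.9879 = 0.8002.

0.8002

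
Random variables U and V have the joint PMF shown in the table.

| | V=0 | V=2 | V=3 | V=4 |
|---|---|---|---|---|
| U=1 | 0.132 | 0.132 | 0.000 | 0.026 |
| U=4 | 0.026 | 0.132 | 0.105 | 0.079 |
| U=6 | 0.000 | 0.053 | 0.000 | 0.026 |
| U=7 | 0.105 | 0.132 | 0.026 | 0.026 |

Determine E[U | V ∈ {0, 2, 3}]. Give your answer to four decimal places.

4.1222

P(V ∈ {0, 2, 3}) = 0.843.
Summing U·P(U=x,V=y) over the conditioning event gives 3.475.
E[U | V ∈ {0, 2, 3}] = (3.475) / (0.843) = 4.1222.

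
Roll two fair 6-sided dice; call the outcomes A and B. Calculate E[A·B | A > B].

P(A > B) = 5/12.
Summing AB·P(x,y) over outcomes with A > B gives 175/36.
E[A·B | A > B] = (175/36) / (5/12) = 35/3.

35/3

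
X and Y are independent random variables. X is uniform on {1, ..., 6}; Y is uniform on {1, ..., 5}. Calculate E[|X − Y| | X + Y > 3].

P(X + Y > 3) = 9/10.
Summing |X−Y|·P(x,y) over outcomes with X + Y > 3 gives 53/30.
E[|X − Y| | X + Y > 3] = (53/30) / (9/10) = 53/27.

53/27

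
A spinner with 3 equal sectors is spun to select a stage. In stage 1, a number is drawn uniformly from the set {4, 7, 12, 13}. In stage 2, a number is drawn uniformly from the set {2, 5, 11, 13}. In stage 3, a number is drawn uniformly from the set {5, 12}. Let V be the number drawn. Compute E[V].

E[V | stage 1] = (4+7+12+13)/4 = 9.
E[V | stage 2] = (2+5+11+13)/4 = 31/4.
E[V | stage 3] = (5+12)/2 = 17/2.
E[V] = (1/3)·(9) + (1/3)·(31/4) + (1/3)·(17/2) = 101/12.

101/12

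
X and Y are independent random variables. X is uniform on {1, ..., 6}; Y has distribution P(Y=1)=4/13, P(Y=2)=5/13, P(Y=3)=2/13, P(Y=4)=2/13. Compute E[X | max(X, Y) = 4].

P(max(X, Y) = 4) = 19/78.
Summing X·P(x,y) over outcomes with max(X, Y) = 4 gives 32/39.
E[X | max(X, Y) = 4] = (32/39) / (19/78) = 64/19.

64/19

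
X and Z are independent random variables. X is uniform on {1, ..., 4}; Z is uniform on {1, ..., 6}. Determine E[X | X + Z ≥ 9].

11/3

Outcomes with X + Z ≥ 9: (3,6), (4,5), (4,6), each with probability 1/24.
E[X | X + Z ≥ 9] = (3 + 4 + 4) / 3 = 11/3.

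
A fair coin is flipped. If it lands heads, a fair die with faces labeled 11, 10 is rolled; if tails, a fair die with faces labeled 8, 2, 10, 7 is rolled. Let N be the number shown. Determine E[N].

E[N | heads] = (11+10)/2 = 21/2.
E[N | tails] = (8+2+10+7)/4 = 27/4.
By the law of total expectation,
E[N] = (1/2)·(21/2) + (1/2)·(27/4) = 69/8.

69/8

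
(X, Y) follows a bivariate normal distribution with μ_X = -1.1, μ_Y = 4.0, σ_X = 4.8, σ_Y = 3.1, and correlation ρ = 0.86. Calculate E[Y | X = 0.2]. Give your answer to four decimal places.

For a bivariate normal, E[Y | X=x] = μ_Y + ρ·(σ_Y/σ_X)·(x − μ_X).
E[Y | X=0.2] = 4.0 + (0.86)·(3.1/4.8)·(0.2 − (-1.1)) = 4.0 + (0.55542)·(1.3) = 4.7220.

4.7220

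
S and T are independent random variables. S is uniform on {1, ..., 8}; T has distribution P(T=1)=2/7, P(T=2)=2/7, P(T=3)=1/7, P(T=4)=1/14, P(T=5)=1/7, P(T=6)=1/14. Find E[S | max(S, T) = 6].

99/19

P(max(S, T) = 6) = 19/112.
Summing S·P(x,y) over outcomes with max(S, T) = 6 gives 99/112.
E[S | max(S, T) = 6] = (99/112) / (19/112) = 99/19.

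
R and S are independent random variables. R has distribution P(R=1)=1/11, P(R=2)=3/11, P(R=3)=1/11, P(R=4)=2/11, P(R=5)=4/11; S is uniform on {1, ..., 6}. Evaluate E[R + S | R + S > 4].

425/56

P(R + S > 4) = 28/33.
Summing (R+S)·P(x,y) over outcomes with R + S > 4 gives 425/66.
E[R + S | R + S > 4] = (425/66) / (28/33) = 425/56.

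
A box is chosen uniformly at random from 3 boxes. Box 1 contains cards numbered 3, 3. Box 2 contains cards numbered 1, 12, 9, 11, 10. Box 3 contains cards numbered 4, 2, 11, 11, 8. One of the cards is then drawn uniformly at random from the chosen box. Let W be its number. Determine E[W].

94/15

E[W | box 1] = (3+3)/2 = 3.
E[W | box 2] = (1+12+9+11+10)/5 = 43/5.
E[W | box 3] = (4+2+11+11+8)/5 = 36/5.
By the law of total expectation,
E[W] = (1/3)·(3) + (1/3)·(43/5) + (1/3)·(36/5) = 94/15.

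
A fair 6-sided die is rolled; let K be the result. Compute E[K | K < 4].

Given K < 4, K is equally likely to be any of {1, 2, 3}.
E[K | K < 4] = (1 + 2 + 3) / 3 = 2.

2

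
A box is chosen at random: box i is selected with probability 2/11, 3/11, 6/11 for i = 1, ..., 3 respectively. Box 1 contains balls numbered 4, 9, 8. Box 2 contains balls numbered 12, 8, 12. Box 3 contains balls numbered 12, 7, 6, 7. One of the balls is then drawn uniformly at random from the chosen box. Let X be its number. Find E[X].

E[X | box 1] = (4+9+8)/3 = 7.
E[X | box 2] = (12+8+12)/3 = 32/3.
E[X | box 3] = (12+7+6+7)/4 = 8.
By the law of total expectation,
E[X] = (2/11)·(7) + (3/11)·(32/3) + (6/11)·(8) = 94/11.

94/11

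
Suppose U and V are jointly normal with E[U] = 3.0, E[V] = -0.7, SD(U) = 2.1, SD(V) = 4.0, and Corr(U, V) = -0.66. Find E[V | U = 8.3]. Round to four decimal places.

-7.3629

The regression of V on U has slope ρ·σ_V/σ_U and passes through (μ_U, μ_V).
E[V | U=8.3] = -0.7 + (-0.66)·(4.0/2.1)·(8.3 − (3.0)) = -0.7 + (-1.257143)·(5.3) = -7.3629.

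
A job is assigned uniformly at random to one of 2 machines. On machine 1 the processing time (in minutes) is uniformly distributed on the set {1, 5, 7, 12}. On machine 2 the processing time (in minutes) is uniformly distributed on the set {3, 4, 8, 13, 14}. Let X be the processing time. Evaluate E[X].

293/40

E[X | machine 1] = (1+5+7+12)/4 = 25/4.
E[X | machine 2] = (3+4+8+13+14)/5 = 42/5.
By the law of total expectation,
E[X] = (1/2)·(25/4) + (1/2)·(42/5) = 293/40.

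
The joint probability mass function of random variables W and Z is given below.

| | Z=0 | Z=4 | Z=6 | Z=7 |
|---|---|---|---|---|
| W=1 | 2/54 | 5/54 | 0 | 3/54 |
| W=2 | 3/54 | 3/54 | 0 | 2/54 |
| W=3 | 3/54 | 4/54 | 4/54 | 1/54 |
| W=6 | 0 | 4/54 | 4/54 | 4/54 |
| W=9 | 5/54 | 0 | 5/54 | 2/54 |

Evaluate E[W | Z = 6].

P(Z = 6) = 13/54.
Σ W·P over the event = 3·(4/54) + 6·(4/54) + 9·(5/54) = 3/2.
E[W | Z = 6] = (3/2) / (13/54) = 81/13.

81/13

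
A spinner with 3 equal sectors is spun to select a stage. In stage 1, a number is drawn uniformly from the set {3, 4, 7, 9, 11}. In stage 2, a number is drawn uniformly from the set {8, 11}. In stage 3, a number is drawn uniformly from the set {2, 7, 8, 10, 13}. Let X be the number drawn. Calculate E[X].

E[X | stage 1] = (3+4+7+9+11)/5 = 34/5.
E[X | stage 2] = (8+11)/2 = 19/2.
E[X | stage 3] = (2+7+8+10+13)/5 = 8.
By the law of total expectation,
E[X] = (1/3)·(34/5) + (1/3)·(19/2) + (1/3)·(8) = 81/10.

81/10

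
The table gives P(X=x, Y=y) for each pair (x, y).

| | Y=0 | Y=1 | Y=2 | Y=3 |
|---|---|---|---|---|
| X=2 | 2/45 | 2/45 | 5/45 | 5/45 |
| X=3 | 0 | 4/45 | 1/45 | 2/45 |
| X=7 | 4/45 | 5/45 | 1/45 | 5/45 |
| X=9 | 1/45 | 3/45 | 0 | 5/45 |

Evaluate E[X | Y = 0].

41/7

P(Y = 0) = 7/45.
Σ X·P over the event = 2·(2/45) + 7·(4/45) + 9·(1/45) = 41/45.
E[X | Y = 0] = (41/45) / (7/45) = 41/7.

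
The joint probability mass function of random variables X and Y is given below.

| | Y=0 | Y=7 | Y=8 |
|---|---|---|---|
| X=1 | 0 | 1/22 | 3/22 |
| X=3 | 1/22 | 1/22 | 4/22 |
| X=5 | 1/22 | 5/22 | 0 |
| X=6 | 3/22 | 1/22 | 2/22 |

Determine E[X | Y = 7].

P(Y = 7) = 4/11.
Summing X·P(X=x,Y=y) over the conditioning event gives 35/22.
E[X | Y = 7] = (35/22) / (4/11) = 35/8.

35/8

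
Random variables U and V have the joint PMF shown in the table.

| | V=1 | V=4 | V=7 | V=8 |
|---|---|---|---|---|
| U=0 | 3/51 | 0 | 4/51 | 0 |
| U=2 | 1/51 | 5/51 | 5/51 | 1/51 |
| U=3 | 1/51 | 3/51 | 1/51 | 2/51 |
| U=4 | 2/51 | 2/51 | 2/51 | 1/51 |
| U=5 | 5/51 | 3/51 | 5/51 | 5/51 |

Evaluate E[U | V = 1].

P(V = 1) = 4/17.
Σ U·P over the event = 0·(3/51) + 2·(1/51) + 3·(1/51) + 4·(2/51) + 5·(5/51) = 38/51.
E[U | V = 1] = (38/51) / (4/17) = 19/6.

19/6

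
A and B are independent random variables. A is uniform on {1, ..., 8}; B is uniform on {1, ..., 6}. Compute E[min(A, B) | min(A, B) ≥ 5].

43/8

Outcomes with min(A, B) ≥ 5: (5,5), (5,6), (6,5), (6,6), (7,5), (7,6), (8,5), (8,6), each with probability 1/48.
E[min(A, B) | min(A, B) ≥ 5] = (5 + 5 + 5 + 6 + 5 + 6 + 5 + 6) / 8 = 43/8.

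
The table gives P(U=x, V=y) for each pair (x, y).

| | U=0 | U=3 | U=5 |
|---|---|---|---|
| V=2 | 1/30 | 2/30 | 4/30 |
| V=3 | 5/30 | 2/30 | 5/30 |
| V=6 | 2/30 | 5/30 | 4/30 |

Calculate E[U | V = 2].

26/7

P(V = 2) = 7/30.
Σ U·P over the event = 0·(1/30) + 3·(2/30) + 5·(4/30) = 13/15.
E[U | V = 2] = (13/15) / (7/30) = 26/7.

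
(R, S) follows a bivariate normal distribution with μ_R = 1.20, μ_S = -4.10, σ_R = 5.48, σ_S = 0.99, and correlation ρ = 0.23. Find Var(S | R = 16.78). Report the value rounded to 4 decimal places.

The conditional variance in a bivariate normal is σ_S²(1 − ρ²), independent of x.
Var(S | R=16.78) = (0.99)²·(1 − (0.23)²) = 0.9801·0.9471 = 0.9283.

0.9283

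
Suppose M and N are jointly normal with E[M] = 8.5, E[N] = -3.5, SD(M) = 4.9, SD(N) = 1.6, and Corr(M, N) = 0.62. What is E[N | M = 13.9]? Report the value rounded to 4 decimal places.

The regression of N on M has slope ρ·σ_N/σ_M and passes through (μ_M, μ_N).
E[N | M=13.9] = -3.5 + (0.62)·(1.6/4.9)·(13.9 − (8.5)) = -3.5 + (0.20245)·(5.4) = -2.4068.

-2.4068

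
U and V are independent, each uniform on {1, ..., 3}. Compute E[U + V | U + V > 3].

14/3

Outcomes with U + V > 3: (1,3), (2,2), (2,3), (3,1), (3,2), (3,3), each with probability 1/9.
E[U + V | U + V > 3] = (4 + 4 + 5 + 4 + 5 + 6) / 6 = 14/3.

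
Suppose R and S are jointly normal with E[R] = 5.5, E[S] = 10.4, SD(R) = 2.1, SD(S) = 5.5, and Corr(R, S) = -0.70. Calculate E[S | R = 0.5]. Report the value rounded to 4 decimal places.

For a bivariate normal, E[S | R=x] = μ_S + ρ·(σ_S/σ_R)·(x − μ_R).
E[S | R=0.5] = 10.4 + (-0.70)·(5.5/2.1)·(0.5 − (5.5)) = 10.4 + (-1.83333)·(-5) = 19.5667.

19.5667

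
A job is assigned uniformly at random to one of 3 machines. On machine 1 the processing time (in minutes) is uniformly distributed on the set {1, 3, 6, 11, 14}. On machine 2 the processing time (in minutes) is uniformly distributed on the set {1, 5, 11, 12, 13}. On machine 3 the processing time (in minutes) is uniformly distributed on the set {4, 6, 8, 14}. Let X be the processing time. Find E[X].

39/5

E[X | machine 1] = (1+3+6+11+14)/5 = 7.
E[X | machine 2] = (1+5+11+12+13)/5 = 42/5.
E[X | machine 3] = (4+6+8+14)/4 = 8.
By the law of total expectation,
E[X] = (1/3)·(7) + (1/3)·(42/5) + (1/3)·(8) = 39/5.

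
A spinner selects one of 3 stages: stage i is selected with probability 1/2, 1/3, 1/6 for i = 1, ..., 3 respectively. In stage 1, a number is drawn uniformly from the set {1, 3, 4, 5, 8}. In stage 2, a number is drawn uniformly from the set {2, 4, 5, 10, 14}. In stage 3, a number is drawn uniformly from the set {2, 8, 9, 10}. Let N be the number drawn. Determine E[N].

E[N | stage 1] = (1+3+4+5+8)/5 = 21/5.
E[N | stage 2] = (2+4+5+10+14)/5 = 7.
E[N | stage 3] = (2+8+9+10)/4 = 29/4.
By the law of total expectation,
E[N] = (1/2)·(21/5) + (1/3)·(7) + (1/6)·(29/4) = 677/120.

677/120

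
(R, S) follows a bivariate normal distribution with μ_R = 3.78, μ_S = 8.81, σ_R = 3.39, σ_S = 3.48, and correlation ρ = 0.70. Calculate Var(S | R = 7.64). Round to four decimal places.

Var(S | R=x) = (1 − ρ²)·σ_S².
Var(S | R=7.64) = (3.48)²·(1 − (0.70)²) = 12.1104·0.51 = 6.1763.

6.1763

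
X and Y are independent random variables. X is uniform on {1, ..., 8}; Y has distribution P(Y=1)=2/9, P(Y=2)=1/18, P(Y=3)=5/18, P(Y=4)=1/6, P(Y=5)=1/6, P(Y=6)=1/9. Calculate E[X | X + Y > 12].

P(X + Y > 12) = 7/144.
Summing X·P(x,y) over outcomes with X + Y > 12 gives 3/8.
E[X | X + Y > 12] = (3/8) / (7/144) = 54/7.

54/7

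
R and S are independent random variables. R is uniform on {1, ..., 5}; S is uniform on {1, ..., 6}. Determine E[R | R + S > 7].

Outcomes with R + S > 7: (2,6), (3,5), (3,6), (4,4), (4,5), (4,6), (5,3), (5,4), (5,5), (5,6), each with probability 1/30.
E[R | R + S > 7] = (2 + 3 + 3 + 4 + 4 + 4 + 5 + 5 + 5 + 5) / 10 = 4.

4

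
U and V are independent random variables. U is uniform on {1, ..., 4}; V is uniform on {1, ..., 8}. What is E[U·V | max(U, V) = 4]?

Outcomes with max(U, V) = 4: (1,4), (2,4), (3,4), (4,1), (4,2), (4,3), (4,4), each with probability 1/32.
E[U·V | max(U, V) = 4] = (4 + 8 + 12 + 4 + 8 + 12 + 16) / 7 = 64/7.

64/7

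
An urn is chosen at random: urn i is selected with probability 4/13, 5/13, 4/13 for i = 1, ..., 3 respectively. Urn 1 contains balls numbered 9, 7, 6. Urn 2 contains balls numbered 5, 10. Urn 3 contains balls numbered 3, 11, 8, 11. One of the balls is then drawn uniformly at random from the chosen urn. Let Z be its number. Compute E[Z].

E[Z | urn 1] = (9+7+6)/3 = 22/3.
E[Z | urn 2] = (5+10)/2 = 15/2.
E[Z | urn 3] = (3+11+8+11)/4 = 33/4.
E[Z] = (4/13)·(22/3) + (5/13)·(15/2) + (4/13)·(33/4) = 599/78.

599/78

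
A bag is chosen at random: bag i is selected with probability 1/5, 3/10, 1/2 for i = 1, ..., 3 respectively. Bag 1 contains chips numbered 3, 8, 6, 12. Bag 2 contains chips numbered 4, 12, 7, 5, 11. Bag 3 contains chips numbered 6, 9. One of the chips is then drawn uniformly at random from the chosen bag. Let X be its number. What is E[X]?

E[X | bag 1] = (3+8+6+12)/4 = 29/4.
E[X | bag 2] = (4+12+7+5+11)/5 = 39/5.
E[X | bag 3] = (6+9)/2 = 15/2.
E[X] = (1/5)·(29/4) + (3/10)·(39/5) + (1/2)·(15/2) = 377/50.

377/50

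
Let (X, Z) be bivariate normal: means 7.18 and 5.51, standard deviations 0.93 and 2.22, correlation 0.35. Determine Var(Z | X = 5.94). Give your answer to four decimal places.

Var(Z | X=x) = (1 − ρ²)·σ_Z².
Var(Z | X=5.94) = (2.22)²·(1 − (0.35)²) = 4.9284·0.8775 = 4.3247.

4.3247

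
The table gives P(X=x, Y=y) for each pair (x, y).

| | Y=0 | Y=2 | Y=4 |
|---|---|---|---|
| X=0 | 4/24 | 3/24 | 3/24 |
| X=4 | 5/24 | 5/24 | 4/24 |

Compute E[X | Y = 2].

P(Y = 2) = 1/3.
Σ X·P over the event = 0·(3/24) + 4·(5/24) = 5/6.
E[X | Y = 2] = (5/6) / (1/3) = 5/2.

5/2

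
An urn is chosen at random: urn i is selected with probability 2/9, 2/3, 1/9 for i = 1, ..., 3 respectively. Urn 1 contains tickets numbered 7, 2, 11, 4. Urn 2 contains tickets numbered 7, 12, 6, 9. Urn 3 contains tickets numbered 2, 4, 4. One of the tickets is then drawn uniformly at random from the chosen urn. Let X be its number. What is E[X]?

E[X | urn 1] = (7+2+11+4)/4 = 6.
E[X | urn 2] = (7+12+6+9)/4 = 17/2.
E[X | urn 3] = (2+4+4)/3 = 10/3.
By the law of total expectation,
E[X] = (2/9)·(6) + (2/3)·(17/2) + (1/9)·(10/3) = 199/27.

199/27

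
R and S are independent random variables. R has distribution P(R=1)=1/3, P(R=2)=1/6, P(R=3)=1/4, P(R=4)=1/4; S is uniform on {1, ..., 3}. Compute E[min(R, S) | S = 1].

P(S = 1) = 1/3.
Summing min(R,S)·P(x,y) over outcomes with S = 1 gives 1/3.
E[min(R, S) | S = 1] = (1/3) / (1/3) = 1.

1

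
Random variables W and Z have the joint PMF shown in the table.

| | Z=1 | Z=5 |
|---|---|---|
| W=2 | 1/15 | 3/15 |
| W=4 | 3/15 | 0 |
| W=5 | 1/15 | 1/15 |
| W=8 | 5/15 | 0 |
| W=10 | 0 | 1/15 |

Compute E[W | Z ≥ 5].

P(Z ≥ 5) = 1/3.
Summing W·P(W=x,Z=y) over the conditioning event gives 7/5.
E[W | Z ≥ 5] = (7/5) / (1/3) = 21/5.

21/5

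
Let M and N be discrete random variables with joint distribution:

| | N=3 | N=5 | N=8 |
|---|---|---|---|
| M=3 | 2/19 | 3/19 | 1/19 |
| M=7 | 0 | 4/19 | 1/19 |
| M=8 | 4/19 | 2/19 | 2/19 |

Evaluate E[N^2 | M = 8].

107/4

P(M = 8) = 8/19.
Σ N^2·P over the event = 9·(4/19) + 25·(2/19) + 64·(2/19) = 214/19.
E[N^2 | M = 8] = (214/19) / (8/19) = 107/4.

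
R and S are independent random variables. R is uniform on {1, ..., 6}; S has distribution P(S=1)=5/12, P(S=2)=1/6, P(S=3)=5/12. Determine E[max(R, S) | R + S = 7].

5

P(R + S = 7) = 1/6.
Summing max(R,S)·P(x,y) over outcomes with R + S = 7 gives 5/6.
E[max(R, S) | R + S = 7] = (5/6) / (1/6) = 5.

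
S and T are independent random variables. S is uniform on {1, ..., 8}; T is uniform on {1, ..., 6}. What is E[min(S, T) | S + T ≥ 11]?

P(S + T ≥ 11) = 5/24.
Summing min(S,T)·P(x,y) over outcomes with S + T ≥ 11 gives 49/48.
E[min(S, T) | S + T ≥ 11] = (49/48) / (5/24) = 49/10.

49/10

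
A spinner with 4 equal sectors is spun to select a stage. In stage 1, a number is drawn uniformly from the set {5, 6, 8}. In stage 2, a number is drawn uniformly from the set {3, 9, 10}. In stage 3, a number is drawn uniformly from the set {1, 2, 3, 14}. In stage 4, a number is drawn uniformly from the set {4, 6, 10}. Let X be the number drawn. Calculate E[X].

E[X | stage 1] = (5+6+8)/3 = 19/3.
E[X | stage 2] = (3+9+10)/3 = 22/3.
E[X | stage 3] = (1+2+3+14)/4 = 5.
E[X | stage 4] = (4+6+10)/3 = 20/3.
E[X] = (1/4)·(19/3) + (1/4)·(22/3) + (1/4)·(5) + (1/4)·(20/3) = 19/3.

19/3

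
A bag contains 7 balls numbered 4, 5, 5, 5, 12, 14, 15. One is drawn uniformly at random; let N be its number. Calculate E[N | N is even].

10

P(N is even) = 3/7.
Σ over the event: 4·1/7 + 12·1/7 + 14·1/7 = 30/7.
E[N | N is even] = (30/7) / (3/7) = 10.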